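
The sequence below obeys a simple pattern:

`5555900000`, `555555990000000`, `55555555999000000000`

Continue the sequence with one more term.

The n-th term is 2n 5's then n-1 9's then 2n+1 0's, where the shown terms are n = 2, 3, 4.
At n = 5 the blocks have lengths 10, 4, 11.

5555555555999900000000000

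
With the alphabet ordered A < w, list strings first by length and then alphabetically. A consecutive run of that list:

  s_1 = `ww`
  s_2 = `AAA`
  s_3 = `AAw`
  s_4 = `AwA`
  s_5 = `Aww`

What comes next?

wAA

Find the rightmost character of Aww below w, bump it to the next letter, and reset everything to its right to A.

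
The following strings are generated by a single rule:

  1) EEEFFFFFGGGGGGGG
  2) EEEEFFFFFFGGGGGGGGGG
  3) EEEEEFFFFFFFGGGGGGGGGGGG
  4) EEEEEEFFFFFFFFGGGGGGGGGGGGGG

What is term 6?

EEEEEEEEFFFFFFFFFFGGGGGGGGGGGGGGGGGG

Term n consists of n E's, followed by n+2 F's, followed by 2n+2 G's, where the shown terms are n = 3, 4, 5, 6.
For term 6, n = 8, so the run lengths are 8, 10, 18.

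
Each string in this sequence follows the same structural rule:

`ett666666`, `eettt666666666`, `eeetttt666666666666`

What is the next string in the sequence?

eeeettttt666666666666666

Each string has the form e^{n-1} t^{n} 6^{3n}, where the shown terms are n = 2, 3, 4.
At n = 5 the blocks have lengths 4, 5, 15.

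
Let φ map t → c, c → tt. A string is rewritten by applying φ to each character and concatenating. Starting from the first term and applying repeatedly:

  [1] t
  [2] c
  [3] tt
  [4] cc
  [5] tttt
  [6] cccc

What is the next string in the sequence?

Expanding cccc: c→tt, c→tt, c→tt, c→tt. Concatenated: tt tt tt tt.

tttttttt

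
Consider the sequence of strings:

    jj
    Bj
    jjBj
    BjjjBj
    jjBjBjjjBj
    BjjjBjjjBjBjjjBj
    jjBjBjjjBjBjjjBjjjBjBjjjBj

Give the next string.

From term 3 onward, concatenate the second-to-last term with the last: jj·Bj = jjBj, Bj·jjBj = BjjjBj, …
The next term joins BjjjBjjjBjBjjjBj and jjBjBjjjBjBjjjBjjjBjBjjjBj.

BjjjBjjjBjBjjjBjjjBjBjjjBjBjjjBjjjBjBjjjBj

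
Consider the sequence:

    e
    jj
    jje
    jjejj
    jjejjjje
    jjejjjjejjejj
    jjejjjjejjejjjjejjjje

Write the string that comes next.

Each term (from the third on) is the previous term followed by the one before it: term 3 = jj·e = jje.
Continuing: jjejjjjejjejjjjejjjje · jjejjjjejjejj gives term 8.

jjejjjjejjejjjjejjjjejjejjjjejjejj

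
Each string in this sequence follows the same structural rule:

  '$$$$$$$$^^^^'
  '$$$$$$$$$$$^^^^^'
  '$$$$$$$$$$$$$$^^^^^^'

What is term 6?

The n-th term is 3n-1 $'s then n+1 ^'s, where the shown terms are n = 3, 4, 5.
Setting n = 8 gives 23, 9 characters in each block.

$$$$$$$$$$$$$$$$$$$$$$$^^^^^^^^^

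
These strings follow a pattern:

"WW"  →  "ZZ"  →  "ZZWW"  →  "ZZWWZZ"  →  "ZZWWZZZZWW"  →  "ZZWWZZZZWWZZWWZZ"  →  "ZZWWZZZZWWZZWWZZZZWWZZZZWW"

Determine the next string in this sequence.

Each term (from the third on) is the previous term followed by the one before it: term 3 = ZZ·WW = ZZWW.
So term 8 is ZZWWZZZZWWZZWWZZZZWWZZZZWW·ZZWWZZZZWWZZWWZZ.

ZZWWZZZZWWZZWWZZZZWWZZZZWWZZWWZZZZWWZZWWZZ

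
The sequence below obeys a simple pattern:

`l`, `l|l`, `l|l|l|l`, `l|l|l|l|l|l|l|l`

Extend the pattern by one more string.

s(k+1) = s(k)·|·s(k) — each term doubles the last with '|' between the halves.
Doubling l|l|l|l|l|l|l|l with '|' between the halves:

l|l|l|l|l|l|l|l|l|l|l|l|l|l|l|l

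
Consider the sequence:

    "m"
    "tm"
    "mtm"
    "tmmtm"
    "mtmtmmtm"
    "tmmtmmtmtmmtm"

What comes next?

Each term (from the third on) is the two preceding terms concatenated in order: term 3 = m·tm = mtm.
Continuing: mtmtmmtm · tmmtmmtmtmmtm gives term 7.

mtmtmmtmtmmtmmtmtmmtm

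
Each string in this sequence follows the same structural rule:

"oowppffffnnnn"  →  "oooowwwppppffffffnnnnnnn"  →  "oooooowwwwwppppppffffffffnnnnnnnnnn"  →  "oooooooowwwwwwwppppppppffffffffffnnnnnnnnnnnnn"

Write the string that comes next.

Each string has the form o^{2n} w^{2n-1} p^{2n} f^{2n+2} n^{3n+1} (n = 1, 2, …).
At n = 5 the blocks have lengths 10, 9, 10, 12, 16.

oooooooooowwwwwwwwwppppppppppffffffffffffnnnnnnnnnnnnnnnn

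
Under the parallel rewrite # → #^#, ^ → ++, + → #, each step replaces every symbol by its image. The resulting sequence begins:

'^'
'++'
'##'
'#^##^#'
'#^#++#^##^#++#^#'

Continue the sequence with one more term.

Rewriting the 16 symbols of #^#++#^##^#++#^# one by one yields #^# ++ #^# # # #^# ++ #^# #^# ++ #^# # # #^# ++ #^#; concatenated:

#^#++#^####^#++#^##^#++#^####^#++#^#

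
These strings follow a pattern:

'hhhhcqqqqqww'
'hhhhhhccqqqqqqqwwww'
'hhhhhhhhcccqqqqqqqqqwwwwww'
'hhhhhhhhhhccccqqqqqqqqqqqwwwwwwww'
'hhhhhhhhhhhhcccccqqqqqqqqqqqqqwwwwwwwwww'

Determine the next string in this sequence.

hhhhhhhhhhhhhhccccccqqqqqqqqqqqqqqqwwwwwwwwwwww

The n-th term is 2n h's then n-1 c's then 2n+1 q's then 2n-2 w's, where the shown terms are n = 2, 3, 4, 5, 6.
At n = 7 the blocks have lengths 14, 6, 15, 12.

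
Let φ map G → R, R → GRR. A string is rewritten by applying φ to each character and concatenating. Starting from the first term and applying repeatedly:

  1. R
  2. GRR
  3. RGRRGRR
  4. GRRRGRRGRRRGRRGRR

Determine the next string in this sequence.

RGRRGRRGRRRGRRGRRRGRRGRRGRRRGRRGRRRGRRGRR

φ(GRRRGRRGRRRGRRGRR) expands symbol-by-symbol to R GRR GRR GRR R GRR GRR R GRR GRR GRR R GRR GRR R GRR GRR; joining the 17 pieces gives the next term.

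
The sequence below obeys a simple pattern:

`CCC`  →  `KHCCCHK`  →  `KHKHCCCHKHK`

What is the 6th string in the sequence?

KHKHKHKHKHCCCHKHKHKHKHK

Each term wraps the previous one in KH on the left and HK on the right.
From KHKHCCCHKHK, 3 further steps: KHKHCCCHKHK → KHKHKHCCCHKHKHK → KHKHKHKHCCCHKHKHKHK → (answer).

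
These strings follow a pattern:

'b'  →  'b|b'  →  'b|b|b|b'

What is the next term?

Every step duplicates the string with '|' between the halves.
One more doubling of b|b|b|b gives the answer.

b|b|b|b|b|b|b|b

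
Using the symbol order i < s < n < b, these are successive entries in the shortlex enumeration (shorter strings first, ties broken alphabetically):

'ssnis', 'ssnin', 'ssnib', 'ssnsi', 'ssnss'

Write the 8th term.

ssnni

Advancing 3 positions from ssnss through ssnss → ssnsn → ssnsb reaches term 8.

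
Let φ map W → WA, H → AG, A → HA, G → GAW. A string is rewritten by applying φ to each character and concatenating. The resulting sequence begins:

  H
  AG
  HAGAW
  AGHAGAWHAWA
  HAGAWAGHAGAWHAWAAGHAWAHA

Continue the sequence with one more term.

Applying the rule to each of the 24 symbols of HAGAWAGHAGAWHAWAAGHAWAHA gives the pieces AG HA GAW HA WA HA GAW AG HA GAW HA WA AG HA WA HA HA GAW AG HA WA HA AG HA, which concatenate to the answer.

AGHAGAWHAWAHAGAWAGHAGAWHAWAAGHAWAHAHAGAWAGHAWAHAAGHA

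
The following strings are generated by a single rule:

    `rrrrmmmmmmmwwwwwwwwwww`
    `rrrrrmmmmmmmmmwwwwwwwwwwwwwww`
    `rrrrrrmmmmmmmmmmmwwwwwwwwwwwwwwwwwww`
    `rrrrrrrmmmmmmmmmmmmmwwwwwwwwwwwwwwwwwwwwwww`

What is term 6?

Each string has the form r^{n+1} m^{2n+1} w^{4n-1}, where the shown terms are n = 3, 4, 5, 6.
For term 6, n = 8, so the run lengths are 9, 17, 31.

rrrrrrrrrmmmmmmmmmmmmmmmmmwwwwwwwwwwwwwwwwwwwwwwwwwwwwwww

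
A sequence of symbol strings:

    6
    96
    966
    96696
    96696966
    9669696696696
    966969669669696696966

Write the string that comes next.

This is a Fibonacci-style word recurrence s(k) = s(k−1)·s(k−2): e.g. 96·6 = 966.
Continuing: 966969669669696696966 · 9669696696696 gives term 8.

9669696696696966969669669696696696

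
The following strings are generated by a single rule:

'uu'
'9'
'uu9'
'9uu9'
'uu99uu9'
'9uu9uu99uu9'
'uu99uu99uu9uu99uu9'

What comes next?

9uu9uu99uu9uu99uu99uu9uu99uu9

Each term (from the third on) is the two preceding terms concatenated in order: term 3 = uu·9 = uu9.
So term 8 is 9uu9uu99uu9·uu99uu99uu9uu99uu9.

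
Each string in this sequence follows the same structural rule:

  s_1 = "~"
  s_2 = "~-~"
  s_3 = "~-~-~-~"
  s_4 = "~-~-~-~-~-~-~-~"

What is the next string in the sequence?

~-~-~-~-~-~-~-~-~-~-~-~-~-~-~-~

s(k+1) = s(k)·-·s(k) — each term doubles the last with '-' between the halves.
So the next term is two copies of ~-~-~-~-~-~-~-~ with '-' between the halves.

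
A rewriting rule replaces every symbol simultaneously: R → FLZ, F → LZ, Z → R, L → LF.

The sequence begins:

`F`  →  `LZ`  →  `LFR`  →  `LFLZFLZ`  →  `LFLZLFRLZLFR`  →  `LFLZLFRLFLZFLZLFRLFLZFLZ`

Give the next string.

Replace each of the 24 characters of LFLZLFRLFLZFLZLFRLFLZFLZ in place — LF LZ LF R LF LZ FLZ LF LZ LF R LZ LF R LF LZ FLZ LF LZ LF R LZ LF R — and concatenate.

LFLZLFRLFLZFLZLFLZLFRLZLFRLFLZFLZLFLZLFRLZLFR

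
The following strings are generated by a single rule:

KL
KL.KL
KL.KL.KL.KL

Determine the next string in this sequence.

Each string is two copies of the previous one joined by '.'.
One more doubling of KL.KL.KL.KL gives the answer.

KL.KL.KL.KL.KL.KL.KL.KL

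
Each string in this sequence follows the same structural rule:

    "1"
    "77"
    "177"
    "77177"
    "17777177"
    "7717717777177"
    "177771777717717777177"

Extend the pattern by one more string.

Each term (from the third on) is the two preceding terms concatenated in order: term 3 = 1·77 = 177.
So term 8 is 7717717777177·177771777717717777177.

7717717777177177771777717717777177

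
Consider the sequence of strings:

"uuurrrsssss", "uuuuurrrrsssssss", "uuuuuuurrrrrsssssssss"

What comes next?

Term n consists of 2n-1 u's, followed by n+1 r's, followed by 2n+1 s's, where the shown terms are n = 2, 3, 4.
At n = 5 the blocks have lengths 9, 6, 11.

uuuuuuuuurrrrrrsssssssssss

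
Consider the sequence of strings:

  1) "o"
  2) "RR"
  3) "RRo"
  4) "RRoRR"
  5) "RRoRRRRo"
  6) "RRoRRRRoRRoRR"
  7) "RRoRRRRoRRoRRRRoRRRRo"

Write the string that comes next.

RRoRRRRoRRoRRRRoRRRRoRRoRRRRoRRoRR

This is a Fibonacci-style word recurrence s(k) = s(k−1)·s(k−2): e.g. RR·o = RRo.
The next term joins RRoRRRRoRRoRRRRoRRRRo and RRoRRRRoRRoRR.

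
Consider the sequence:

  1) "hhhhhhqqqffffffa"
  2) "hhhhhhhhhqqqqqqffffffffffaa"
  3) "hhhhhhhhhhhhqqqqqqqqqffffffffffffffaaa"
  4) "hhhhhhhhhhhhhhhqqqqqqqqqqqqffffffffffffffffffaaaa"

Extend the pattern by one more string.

Reading off run lengths: h runs 6, 9, 12, 15; q runs 3, 6, 9, 12; f runs 6, 10, 14, 18; a runs 1, 2, 3, 4 — each is linear in n (n = 1, 2, …).
At n = 5 the blocks have lengths 18, 15, 22, 5.

hhhhhhhhhhhhhhhhhhqqqqqqqqqqqqqqqffffffffffffffffffffffaaaaa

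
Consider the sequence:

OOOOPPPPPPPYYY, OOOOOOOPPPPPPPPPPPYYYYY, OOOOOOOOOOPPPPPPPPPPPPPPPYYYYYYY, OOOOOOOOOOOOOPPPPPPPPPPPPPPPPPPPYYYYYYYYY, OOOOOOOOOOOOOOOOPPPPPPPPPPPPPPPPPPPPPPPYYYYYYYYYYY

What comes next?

OOOOOOOOOOOOOOOOOOOPPPPPPPPPPPPPPPPPPPPPPPPPPPYYYYYYYYYYYYY

Reading off run lengths: O runs 4, 7, 10, 13, 16; P runs 7, 11, 15, 19, 23; Y runs 3, 5, 7, 9, 11 — each is linear in n, where the shown terms are n = 2, 3, 4, 5, 6.
At n = 7 the blocks have lengths 19, 27, 13.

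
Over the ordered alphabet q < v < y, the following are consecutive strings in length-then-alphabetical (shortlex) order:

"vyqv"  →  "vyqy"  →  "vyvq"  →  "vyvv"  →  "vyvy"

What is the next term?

Find the rightmost character of vyvy below y, bump it to the next letter, and reset everything to its right to q.

vyyq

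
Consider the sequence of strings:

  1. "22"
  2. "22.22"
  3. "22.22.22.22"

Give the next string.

s(k+1) = s(k)·.·s(k) — each term doubles the last with '.' between the halves.
Doubling 22.22.22.22 with '.' between the halves:

22.22.22.22.22.22.22.22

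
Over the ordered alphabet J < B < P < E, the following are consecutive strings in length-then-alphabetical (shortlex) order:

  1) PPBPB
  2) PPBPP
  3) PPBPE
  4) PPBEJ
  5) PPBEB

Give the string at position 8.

Continuing the enumeration 3 steps past PPBEB: PPBEB → PPBEP → PPBEE → (answer).

PPPJJ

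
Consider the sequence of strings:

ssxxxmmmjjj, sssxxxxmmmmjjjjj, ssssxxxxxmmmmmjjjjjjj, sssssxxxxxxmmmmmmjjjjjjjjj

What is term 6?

sssssssxxxxxxxxmmmmmmmmjjjjjjjjjjjjj

Term n consists of n s's, followed by n+1 x's, followed by n+1 m's, followed by 2n-1 j's, where the shown terms are n = 2, 3, 4, 5.
Setting n = 7 gives 7, 8, 8, 13 characters in each block.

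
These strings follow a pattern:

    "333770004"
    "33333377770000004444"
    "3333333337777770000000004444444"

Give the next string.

Reading off run lengths: 3 runs 3, 6, 9; 7 runs 2, 4, 6; 0 runs 3, 6, 9; 4 runs 1, 4, 7 — each is linear in n (n = 1, 2, …).
At n = 4 the blocks have lengths 12, 8, 12, 10.

333333333333777777770000000000004444444444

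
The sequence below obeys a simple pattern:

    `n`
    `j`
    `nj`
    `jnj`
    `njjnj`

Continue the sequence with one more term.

jnjnjjnj

From term 3 onward, concatenate the second-to-last term with the last: n·j = nj, j·nj = jnj, …
The next term joins jnj and njjnj.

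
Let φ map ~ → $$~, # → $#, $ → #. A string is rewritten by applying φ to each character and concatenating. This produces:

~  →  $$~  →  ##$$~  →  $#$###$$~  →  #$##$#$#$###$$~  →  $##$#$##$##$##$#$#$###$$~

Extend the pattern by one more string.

Rewriting the 25 symbols of $##$#$##$##$##$#$#$###$$~ one by one yields # $# $# # $# # $# $# # $# $# # $# $# # $# # $# # $# $# $# # # $$~; concatenated:

#$#$##$##$#$##$#$##$#$##$##$##$#$#$###$$~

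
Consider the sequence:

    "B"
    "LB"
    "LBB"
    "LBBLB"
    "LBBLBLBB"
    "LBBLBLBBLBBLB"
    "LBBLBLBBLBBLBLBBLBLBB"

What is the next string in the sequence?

From term 3 onward, concatenate the last term with the second-to-last: LB·B = LBB, LBB·LB = LBBLB, …
So term 8 is LBBLBLBBLBBLBLBBLBLBB·LBBLBLBBLBBLB.

LBBLBLBBLBBLBLBBLBLBBLBBLBLBBLBBLB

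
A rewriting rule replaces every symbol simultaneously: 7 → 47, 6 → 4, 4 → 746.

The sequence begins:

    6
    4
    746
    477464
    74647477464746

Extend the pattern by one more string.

4774647464774647477464746477464

φ(74647477464746) expands symbol-by-symbol to 47 746 4 746 47 746 47 47 746 4 746 47 746 4; joining the 14 pieces gives the next term.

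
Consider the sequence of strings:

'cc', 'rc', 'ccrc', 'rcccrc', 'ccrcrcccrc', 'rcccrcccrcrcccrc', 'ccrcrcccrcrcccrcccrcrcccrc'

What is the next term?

rcccrcccrcrcccrcccrcrcccrcrcccrcccrcrcccrc

Each term (from the third on) is the two preceding terms concatenated in order: term 3 = cc·rc = ccrc.
So term 8 is rcccrcccrcrcccrc·ccrcrcccrcrcccrcccrcrcccrc.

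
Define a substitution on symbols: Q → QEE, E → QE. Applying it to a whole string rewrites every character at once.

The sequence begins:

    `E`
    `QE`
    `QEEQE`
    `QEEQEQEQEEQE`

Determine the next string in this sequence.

Apply φ to QEEQEQEQEEQE symbol by symbol: Q→QEE, E→QE, E→QE, Q→QEE, E→QE, Q→QEE, E→QE, Q→QEE, E→QE, E→QE, Q→QEE, E→QE; joined: QEE QE QE QEE QE QEE QE QEE QE QE QEE QE.

QEEQEQEQEEQEQEEQEQEEQEQEQEEQE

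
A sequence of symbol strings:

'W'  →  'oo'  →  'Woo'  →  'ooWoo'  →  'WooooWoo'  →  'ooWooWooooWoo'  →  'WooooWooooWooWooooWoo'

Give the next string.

ooWooWooooWooWooooWooooWooWooooWoo

From term 3 onward, concatenate the second-to-last term with the last: W·oo = Woo, oo·Woo = ooWoo, …
The next term joins ooWooWooooWoo and WooooWooooWooWooooWoo.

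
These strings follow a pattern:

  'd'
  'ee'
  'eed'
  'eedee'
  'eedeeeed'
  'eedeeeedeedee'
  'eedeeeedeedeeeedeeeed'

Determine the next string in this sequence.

This is a Fibonacci-style word recurrence s(k) = s(k−1)·s(k−2): e.g. ee·d = eed.
Continuing: eedeeeedeedeeeedeeeed · eedeeeedeedee gives term 8.

eedeeeedeedeeeedeeeedeedeeeedeedee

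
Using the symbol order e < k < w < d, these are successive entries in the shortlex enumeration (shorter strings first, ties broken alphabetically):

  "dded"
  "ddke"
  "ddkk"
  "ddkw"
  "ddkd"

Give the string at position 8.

Stepping forward 3 times from ddkd: ddkd → ddwe → ddwk, then the target.

ddww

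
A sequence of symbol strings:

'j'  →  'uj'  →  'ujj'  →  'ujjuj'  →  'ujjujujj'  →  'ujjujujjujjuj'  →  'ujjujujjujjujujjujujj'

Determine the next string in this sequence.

Each term (from the third on) is the previous term followed by the one before it: term 3 = uj·j = ujj.
So term 8 is ujjujujjujjujujjujujj·ujjujujjujjuj.

ujjujujjujjujujjujujjujjujujjujjuj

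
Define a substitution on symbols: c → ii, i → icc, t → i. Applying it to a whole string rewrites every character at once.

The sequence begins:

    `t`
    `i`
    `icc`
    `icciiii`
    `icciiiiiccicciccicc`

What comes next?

icciiiiicciccicciccicciiiiicciiiiicciiiiicciiii

Applying the rule to each of the 19 symbols of icciiiiiccicciccicc gives the pieces icc ii ii icc icc icc icc icc ii ii icc ii ii icc ii ii icc ii ii, which concatenate to the answer.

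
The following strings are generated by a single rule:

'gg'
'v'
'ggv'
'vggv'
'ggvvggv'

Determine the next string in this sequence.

Each term (from the third on) is the two preceding terms concatenated in order: term 3 = gg·v = ggv.
So term 6 is vggv·ggvvggv.

vggvggvvggv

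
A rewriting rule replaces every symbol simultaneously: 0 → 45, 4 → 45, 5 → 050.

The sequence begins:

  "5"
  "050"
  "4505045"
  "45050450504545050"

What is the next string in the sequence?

Rewriting the 17 symbols of 45050450504545050 one by one yields 45 050 45 050 45 45 050 45 050 45 45 050 45 050 45 050 45; concatenated:

45050450504545050450504545050450504505045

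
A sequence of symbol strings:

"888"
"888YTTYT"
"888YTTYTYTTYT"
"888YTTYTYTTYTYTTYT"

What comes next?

The strings grow by a fixed suffix YTTYT each time.
So the next term is 888YTTYTYTTYTYTTYT·YTTYT.

888YTTYTYTTYTYTTYTYTTYT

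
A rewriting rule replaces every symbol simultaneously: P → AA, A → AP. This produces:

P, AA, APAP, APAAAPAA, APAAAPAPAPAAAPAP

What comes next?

Rewriting the 16 symbols of APAAAPAPAPAAAPAP one by one yields AP AA AP AP AP AA AP AA AP AA AP AP AP AA AP AA; concatenated:

APAAAPAPAPAAAPAAAPAAAPAPAPAAAPAA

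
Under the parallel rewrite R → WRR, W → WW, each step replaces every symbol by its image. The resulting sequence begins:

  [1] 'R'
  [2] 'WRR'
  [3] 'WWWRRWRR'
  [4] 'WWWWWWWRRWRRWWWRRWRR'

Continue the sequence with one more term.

φ(WWWWWWWRRWRRWWWRRWRR) expands symbol-by-symbol to WW WW WW WW WW WW WW WRR WRR WW WRR WRR WW WW WW WRR WRR WW WRR WRR; joining the 20 pieces gives the next term.

WWWWWWWWWWWWWWWRRWRRWWWRRWRRWWWWWWWRRWRRWWWRRWRR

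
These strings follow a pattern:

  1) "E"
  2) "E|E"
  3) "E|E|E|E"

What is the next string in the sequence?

E|E|E|E|E|E|E|E

Every step duplicates the string with '|' between the halves.
One more doubling of E|E|E|E gives the answer.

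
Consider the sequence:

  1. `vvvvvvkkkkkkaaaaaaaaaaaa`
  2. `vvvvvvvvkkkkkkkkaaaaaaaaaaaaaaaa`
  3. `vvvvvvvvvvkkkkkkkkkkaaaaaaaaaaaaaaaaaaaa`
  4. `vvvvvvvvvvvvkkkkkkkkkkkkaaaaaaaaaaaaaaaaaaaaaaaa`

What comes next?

Term n consists of 2n v's, followed by 2n k's, followed by 4n a's, where the shown terms are n = 3, 4, 5, 6.
Setting n = 7 gives 14, 14, 28 characters in each block.

vvvvvvvvvvvvvvkkkkkkkkkkkkkkaaaaaaaaaaaaaaaaaaaaaaaaaaaa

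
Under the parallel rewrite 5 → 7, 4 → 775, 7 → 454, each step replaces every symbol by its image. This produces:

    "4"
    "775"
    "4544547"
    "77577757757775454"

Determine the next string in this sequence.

Applying the rule to each of the 17 symbols of 77577757757775454 gives the pieces 454 454 7 454 454 454 7 454 454 7 454 454 454 7 775 7 775, which concatenate to the answer.

45445474544544547454454745445445477757775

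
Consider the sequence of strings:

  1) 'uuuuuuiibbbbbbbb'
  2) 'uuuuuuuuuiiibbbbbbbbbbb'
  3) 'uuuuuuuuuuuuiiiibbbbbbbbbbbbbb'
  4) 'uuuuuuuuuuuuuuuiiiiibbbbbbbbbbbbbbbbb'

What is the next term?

uuuuuuuuuuuuuuuuuuiiiiiibbbbbbbbbbbbbbbbbbbb

Each string has the form u^{3n} i^{n} b^{3n+2}, where the shown terms are n = 2, 3, 4, 5.
For the next term, n = 6, so the run lengths are 18, 6, 20.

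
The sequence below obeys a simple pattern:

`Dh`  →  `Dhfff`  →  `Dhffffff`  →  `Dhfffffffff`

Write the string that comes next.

The strings grow by a fixed suffix fff each time.
One more step from Dhfffffffff gives the answer.

Dhffffffffffff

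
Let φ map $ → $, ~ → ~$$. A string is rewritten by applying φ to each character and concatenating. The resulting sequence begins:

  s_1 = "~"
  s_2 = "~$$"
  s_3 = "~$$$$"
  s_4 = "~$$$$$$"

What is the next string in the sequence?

Rewriting each symbol of ~$$$$$$: ~→~$$, $→$, $→$, $→$, $→$, $→$, $→$, which concatenates to ~$$ $ $ $ $ $ $.

~$$$$$$$$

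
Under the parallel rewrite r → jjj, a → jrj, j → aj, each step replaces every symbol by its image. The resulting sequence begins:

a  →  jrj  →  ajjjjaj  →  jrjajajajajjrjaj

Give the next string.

Rewriting the 16 symbols of jrjajajajajjrjaj one by one yields aj jjj aj jrj aj jrj aj jrj aj jrj aj aj jjj aj jrj aj; concatenated:

ajjjjajjrjajjrjajjrjajjrjajajjjjajjrjaj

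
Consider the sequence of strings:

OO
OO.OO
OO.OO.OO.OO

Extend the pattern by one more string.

Every step duplicates the string with '.' between the halves.
So the next term is two copies of OO.OO.OO.OO with '.' between the halves.

OO.OO.OO.OO.OO.OO.OO.OO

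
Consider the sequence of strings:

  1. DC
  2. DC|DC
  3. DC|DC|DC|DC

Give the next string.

Every step duplicates the string with '|' between the halves.
Doubling DC|DC|DC|DC with '|' between the halves:

DC|DC|DC|DC|DC|DC|DC|DC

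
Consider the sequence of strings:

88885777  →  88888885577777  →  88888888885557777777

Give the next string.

Term n consists of 3n+1 8's, followed by n 5's, followed by 2n+1 7's (n = 1, 2, …).
At n = 4 the blocks have lengths 13, 4, 9.

88888888888885555777777777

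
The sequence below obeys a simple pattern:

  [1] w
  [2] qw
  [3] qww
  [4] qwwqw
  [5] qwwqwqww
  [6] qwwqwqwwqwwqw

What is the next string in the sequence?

This is a Fibonacci-style word recurrence s(k) = s(k−1)·s(k−2): e.g. qw·w = qww.
The next term joins qwwqwqwwqwwqw and qwwqwqww.

qwwqwqwwqwwqwqwwqwqww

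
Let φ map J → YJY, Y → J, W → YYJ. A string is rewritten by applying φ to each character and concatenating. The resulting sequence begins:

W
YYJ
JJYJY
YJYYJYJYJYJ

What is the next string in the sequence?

Apply φ to YJYYJYJYJYJ symbol by symbol: Y→J, J→YJY, Y→J, Y→J, J→YJY, Y→J, J→YJY, Y→J, J→YJY, Y→J, J→YJY; joined: J YJY J J YJY J YJY J YJY J YJY.

JYJYJJYJYJYJYJYJYJYJY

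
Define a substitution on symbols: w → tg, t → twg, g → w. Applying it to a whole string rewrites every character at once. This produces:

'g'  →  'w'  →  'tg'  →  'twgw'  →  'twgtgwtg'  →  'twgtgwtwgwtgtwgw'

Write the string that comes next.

Rewriting the 16 symbols of twgtgwtwgwtgtwgw one by one yields twg tg w twg w tg twg tg w tg twg w twg tg w tg; concatenated:

twgtgwtwgwtgtwgtgwtgtwgwtwgtgwtg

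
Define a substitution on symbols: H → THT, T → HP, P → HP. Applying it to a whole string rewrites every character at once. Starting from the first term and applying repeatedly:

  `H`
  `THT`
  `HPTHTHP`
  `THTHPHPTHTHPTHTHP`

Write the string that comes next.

Rewriting the 17 symbols of THTHPHPTHTHPTHTHP one by one yields HP THT HP THT HP THT HP HP THT HP THT HP HP THT HP THT HP; concatenated:

HPTHTHPTHTHPTHTHPHPTHTHPTHTHPHPTHTHPTHTHP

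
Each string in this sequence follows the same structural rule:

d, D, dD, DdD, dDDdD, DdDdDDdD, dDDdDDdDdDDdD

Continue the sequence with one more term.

DdDdDDdDdDDdDDdDdDDdD

This is a Fibonacci-style word recurrence s(k) = s(k−2)·s(k−1): e.g. d·D = dD.
The next term joins DdDdDDdD and dDDdDDdDdDDdD.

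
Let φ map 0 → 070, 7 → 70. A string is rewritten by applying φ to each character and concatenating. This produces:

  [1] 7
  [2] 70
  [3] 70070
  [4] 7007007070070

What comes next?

Rewriting the 13 symbols of 7007007070070 one by one yields 70 070 070 70 070 070 70 070 70 070 070 70 070; concatenated:

7007007070070070700707007007070070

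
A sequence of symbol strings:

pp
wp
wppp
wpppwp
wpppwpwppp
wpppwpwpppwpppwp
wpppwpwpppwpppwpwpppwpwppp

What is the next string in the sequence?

wpppwpwpppwpppwpwpppwpwpppwpppwpwpppwpppwp

From term 3 onward, concatenate the last term with the second-to-last: wp·pp = wppp, wppp·wp = wpppwp, …
The next term joins wpppwpwpppwpppwpwpppwpwppp and wpppwpwpppwpppwp.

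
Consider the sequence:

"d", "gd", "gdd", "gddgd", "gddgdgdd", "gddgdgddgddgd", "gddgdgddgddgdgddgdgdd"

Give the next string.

gddgdgddgddgdgddgdgddgddgdgddgddgd

From term 3 onward, concatenate the last term with the second-to-last: gd·d = gdd, gdd·gd = gddgd, …
The next term joins gddgdgddgddgdgddgdgdd and gddgdgddgddgd.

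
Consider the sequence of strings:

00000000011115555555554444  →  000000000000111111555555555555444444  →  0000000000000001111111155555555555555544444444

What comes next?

00000000000000000011111111115555555555555555554444444444

Term n consists of 3n+3 0's, followed by 2n 1's, followed by 3n+3 5's, followed by 2n 4's, where the shown terms are n = 2, 3, 4.
Setting n = 5 gives 18, 10, 18, 10 characters in each block.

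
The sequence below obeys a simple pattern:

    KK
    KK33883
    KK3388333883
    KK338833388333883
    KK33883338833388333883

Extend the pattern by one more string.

KK3388333883338833388333883

Every step adds 33883 to the end: s(k+1) = s(k)·33883.
So the next term is KK33883338833388333883·33883.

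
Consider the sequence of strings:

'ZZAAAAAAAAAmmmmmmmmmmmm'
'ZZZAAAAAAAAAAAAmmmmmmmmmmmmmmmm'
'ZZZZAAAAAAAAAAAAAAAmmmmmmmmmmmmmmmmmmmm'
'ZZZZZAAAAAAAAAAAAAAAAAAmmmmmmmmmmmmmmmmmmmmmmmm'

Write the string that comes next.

ZZZZZZAAAAAAAAAAAAAAAAAAAAAmmmmmmmmmmmmmmmmmmmmmmmmmmmm

The n-th term is n-1 Z's then 3n A's then 4n m's, where the shown terms are n = 3, 4, 5, 6.
For the next term, n = 7, so the run lengths are 6, 21, 28.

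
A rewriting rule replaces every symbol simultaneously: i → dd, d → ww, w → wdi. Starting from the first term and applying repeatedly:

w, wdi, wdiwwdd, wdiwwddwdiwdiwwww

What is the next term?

φ(wdiwwddwdiwdiwwww) expands symbol-by-symbol to wdi ww dd wdi wdi ww ww wdi ww dd wdi ww dd wdi wdi wdi wdi; joining the 17 pieces gives the next term.

wdiwwddwdiwdiwwwwwdiwwddwdiwwddwdiwdiwdiwdi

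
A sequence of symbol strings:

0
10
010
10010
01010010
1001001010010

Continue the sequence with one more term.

010100101001001010010

Each term (from the third on) is the two preceding terms concatenated in order: term 3 = 0·10 = 010.
Continuing: 01010010 · 1001001010010 gives term 7.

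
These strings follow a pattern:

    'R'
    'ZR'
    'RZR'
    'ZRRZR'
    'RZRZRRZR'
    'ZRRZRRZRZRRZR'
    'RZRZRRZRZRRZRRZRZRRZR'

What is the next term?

This is a Fibonacci-style word recurrence s(k) = s(k−2)·s(k−1): e.g. R·ZR = RZR.
The next term joins ZRRZRRZRZRRZR and RZRZRRZRZRRZRRZRZRRZR.

ZRRZRRZRZRRZRRZRZRRZRZRRZRRZRZRRZR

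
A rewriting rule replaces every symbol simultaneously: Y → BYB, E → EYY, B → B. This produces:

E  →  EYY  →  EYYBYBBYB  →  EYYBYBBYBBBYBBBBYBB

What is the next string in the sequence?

EYYBYBBYBBBYBBBBYBBBBBYBBBBBBYBBB

Replace each of the 19 characters of EYYBYBBYBBBYBBBBYBB in place — EYY BYB BYB B BYB B B BYB B B B BYB B B B B BYB B B — and concatenate.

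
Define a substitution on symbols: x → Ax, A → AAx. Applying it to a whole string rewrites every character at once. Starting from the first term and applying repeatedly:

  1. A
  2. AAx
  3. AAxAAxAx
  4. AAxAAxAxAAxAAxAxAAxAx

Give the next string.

AAxAAxAxAAxAAxAxAAxAxAAxAAxAxAAxAAxAxAAxAxAAxAAxAxAAxAx

φ(AAxAAxAxAAxAAxAxAAxAx) expands symbol-by-symbol to AAx AAx Ax AAx AAx Ax AAx Ax AAx AAx Ax AAx AAx Ax AAx Ax AAx AAx Ax AAx Ax; joining the 21 pieces gives the next term.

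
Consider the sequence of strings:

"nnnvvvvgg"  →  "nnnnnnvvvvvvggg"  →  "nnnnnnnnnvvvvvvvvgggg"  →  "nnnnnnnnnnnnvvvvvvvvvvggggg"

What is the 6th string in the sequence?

Each string has the form n^{3n} v^{2n+2} g^{n+1} (n = 1, 2, …).
For term 6, n = 6, so the run lengths are 18, 14, 7.

nnnnnnnnnnnnnnnnnnvvvvvvvvvvvvvvggggggg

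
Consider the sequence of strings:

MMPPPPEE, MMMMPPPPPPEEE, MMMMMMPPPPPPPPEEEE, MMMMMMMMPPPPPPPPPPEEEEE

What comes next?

MMMMMMMMMMPPPPPPPPPPPPEEEEEE

Term n consists of 2n M's, followed by 2n+2 P's, followed by n+1 E's (n = 1, 2, …).
At n = 5 the blocks have lengths 10, 12, 6.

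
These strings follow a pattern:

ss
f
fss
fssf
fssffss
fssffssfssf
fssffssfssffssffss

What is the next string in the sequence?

fssffssfssffssffssfssffssfssf

This is a Fibonacci-style word recurrence s(k) = s(k−1)·s(k−2): e.g. f·ss = fss.
So term 8 is fssffssfssffssffss·fssffssfssf.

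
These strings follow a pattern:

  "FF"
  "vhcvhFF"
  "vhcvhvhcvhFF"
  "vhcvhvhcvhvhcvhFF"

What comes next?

Every step adds vhcvh at the front: s(k+1) = vhcvh·s(k).
Applying this once more to vhcvhvhcvhvhcvhFF:

vhcvhvhcvhvhcvhvhcvhFF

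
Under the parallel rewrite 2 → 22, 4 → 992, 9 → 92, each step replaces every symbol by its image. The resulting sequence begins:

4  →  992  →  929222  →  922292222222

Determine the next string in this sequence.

Apply φ to 922292222222 symbol by symbol: 9→92, 2→22, 2→22, 2→22, 9→92, 2→22, 2→22, 2→22, 2→22, 2→22, 2→22, 2→22; joined: 92 22 22 22 92 22 22 22 22 22 22 22.

922222229222222222222222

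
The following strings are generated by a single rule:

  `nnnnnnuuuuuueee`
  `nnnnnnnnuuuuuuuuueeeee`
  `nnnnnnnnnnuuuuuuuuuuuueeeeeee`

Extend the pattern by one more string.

Term n consists of 2n+2 n's, followed by 3n u's, followed by 2n-1 e's, where the shown terms are n = 2, 3, 4.
Setting n = 5 gives 12, 15, 9 characters in each block.

nnnnnnnnnnnnuuuuuuuuuuuuuuueeeeeeeee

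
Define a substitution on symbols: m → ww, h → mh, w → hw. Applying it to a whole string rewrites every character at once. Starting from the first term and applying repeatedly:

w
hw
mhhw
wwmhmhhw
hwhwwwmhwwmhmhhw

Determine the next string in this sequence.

Rewriting the 16 symbols of hwhwwwmhwwmhmhhw one by one yields mh hw mh hw hw hw ww mh hw hw ww mh ww mh mh hw; concatenated:

mhhwmhhwhwhwwwmhhwhwwwmhwwmhmhhw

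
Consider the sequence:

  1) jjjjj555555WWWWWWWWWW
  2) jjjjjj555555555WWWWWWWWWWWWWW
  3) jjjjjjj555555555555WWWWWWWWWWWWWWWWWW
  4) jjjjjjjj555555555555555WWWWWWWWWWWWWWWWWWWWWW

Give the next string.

jjjjjjjjj555555555555555555WWWWWWWWWWWWWWWWWWWWWWWWWW

Term n consists of n+3 j's, followed by 3n 5's, followed by 4n+2 W's, where the shown terms are n = 2, 3, 4, 5.
Setting n = 6 gives 9, 18, 26 characters in each block.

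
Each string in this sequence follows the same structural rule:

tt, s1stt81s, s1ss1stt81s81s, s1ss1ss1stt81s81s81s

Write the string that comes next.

Every step adds s1s to the front and 81s to the end of the previous string.
Applying this once more to s1ss1ss1stt81s81s81s:

s1ss1ss1ss1stt81s81s81s81s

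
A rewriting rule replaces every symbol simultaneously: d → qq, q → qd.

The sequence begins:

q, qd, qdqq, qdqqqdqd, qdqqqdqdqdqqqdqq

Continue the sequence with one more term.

Replace each of the 16 characters of qdqqqdqdqdqqqdqq in place — qd qq qd qd qd qq qd qq qd qq qd qd qd qq qd qd — and concatenate.

qdqqqdqdqdqqqdqqqdqqqdqdqdqqqdqd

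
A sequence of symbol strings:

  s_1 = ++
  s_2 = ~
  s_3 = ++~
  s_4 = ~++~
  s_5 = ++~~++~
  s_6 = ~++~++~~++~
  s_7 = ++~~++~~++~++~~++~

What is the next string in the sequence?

Each term (from the third on) is the two preceding terms concatenated in order: term 3 = ++·~ = ++~.
The next term joins ~++~++~~++~ and ++~~++~~++~++~~++~.

~++~++~~++~++~~++~~++~++~~++~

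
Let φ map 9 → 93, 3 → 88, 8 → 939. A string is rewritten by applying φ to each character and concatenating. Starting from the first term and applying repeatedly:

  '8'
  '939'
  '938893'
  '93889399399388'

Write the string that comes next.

φ(93889399399388) expands symbol-by-symbol to 93 88 939 939 93 88 93 93 88 93 93 88 939 939; joining the 14 pieces gives the next term.

93889399399388939388939388939939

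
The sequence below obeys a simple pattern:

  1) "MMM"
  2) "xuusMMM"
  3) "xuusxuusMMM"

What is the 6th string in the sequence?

xuusxuusxuusxuusxuusMMM

Each term is the previous one with xuus prepended.
From xuusxuusMMM, 3 further steps: xuusxuusMMM → xuusxuusxuusMMM → xuusxuusxuusxuusMMM → (answer).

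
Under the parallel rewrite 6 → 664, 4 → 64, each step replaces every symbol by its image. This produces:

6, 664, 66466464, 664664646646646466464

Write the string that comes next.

Rewriting the 21 symbols of 664664646646646466464 one by one yields 664 664 64 664 664 64 664 64 664 664 64 664 664 64 664 64 664 664 64 664 64; concatenated:

6646646466466464664646646646466466464664646646646466464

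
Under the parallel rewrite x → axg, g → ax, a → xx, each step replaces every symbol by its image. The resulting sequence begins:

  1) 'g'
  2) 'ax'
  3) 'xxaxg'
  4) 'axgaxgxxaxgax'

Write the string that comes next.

Applying the rule to each of the 13 symbols of axgaxgxxaxgax gives the pieces xx axg ax xx axg ax axg axg xx axg ax xx axg, which concatenate to the answer.

xxaxgaxxxaxgaxaxgaxgxxaxgaxxxaxg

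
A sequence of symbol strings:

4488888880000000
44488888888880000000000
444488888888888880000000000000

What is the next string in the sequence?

4444488888888888888880000000000000000

The n-th term is n 4's then 3n+1 8's then 3n+1 0's, where the shown terms are n = 2, 3, 4.
At n = 5 the blocks have lengths 5, 16, 16.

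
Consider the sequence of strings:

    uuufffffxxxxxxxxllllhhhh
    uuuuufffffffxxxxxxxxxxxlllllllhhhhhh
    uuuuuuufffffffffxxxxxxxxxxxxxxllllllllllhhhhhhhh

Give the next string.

uuuuuuuuufffffffffffxxxxxxxxxxxxxxxxxlllllllllllllhhhhhhhhhh

Each string has the form u^{2n-1} f^{2n+1} x^{3n+2} l^{3n-2} h^{2n}, where the shown terms are n = 2, 3, 4.
At n = 5 the blocks have lengths 9, 11, 17, 13, 10.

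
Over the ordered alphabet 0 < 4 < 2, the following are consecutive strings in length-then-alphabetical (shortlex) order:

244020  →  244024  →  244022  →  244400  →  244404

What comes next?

Find the rightmost character of 244404 below 2, bump it to the next letter, and reset everything to its right to 0.

244402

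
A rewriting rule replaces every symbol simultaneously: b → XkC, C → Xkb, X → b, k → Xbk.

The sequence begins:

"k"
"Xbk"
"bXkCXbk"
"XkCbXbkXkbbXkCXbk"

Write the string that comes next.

φ(XkCbXbkXkbbXkCXbk) expands symbol-by-symbol to b Xbk Xkb XkC b XkC Xbk b Xbk XkC XkC b Xbk Xkb b XkC Xbk; joining the 17 pieces gives the next term.

bXbkXkbXkCbXkCXbkbXbkXkCXkCbXbkXkbbXkCXbk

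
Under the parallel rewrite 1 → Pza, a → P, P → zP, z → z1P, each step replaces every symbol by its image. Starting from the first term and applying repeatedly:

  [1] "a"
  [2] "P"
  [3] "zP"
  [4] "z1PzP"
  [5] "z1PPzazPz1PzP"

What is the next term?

Rewriting the 13 symbols of z1PPzazPz1PzP one by one yields z1P Pza zP zP z1P P z1P zP z1P Pza zP z1P zP; concatenated:

z1PPzazPzPz1PPz1PzPz1PPzazPz1PzP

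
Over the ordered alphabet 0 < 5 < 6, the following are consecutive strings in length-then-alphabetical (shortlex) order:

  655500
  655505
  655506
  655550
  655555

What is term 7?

Continuing the enumeration 2 steps past 655555: 655555 → 655556 → (answer).

655560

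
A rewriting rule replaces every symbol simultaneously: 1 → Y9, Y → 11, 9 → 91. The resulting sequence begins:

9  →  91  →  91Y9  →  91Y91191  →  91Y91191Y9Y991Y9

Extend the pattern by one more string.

Rewriting the 16 symbols of 91Y91191Y9Y991Y9 one by one yields 91 Y9 11 91 Y9 Y9 91 Y9 11 91 11 91 91 Y9 11 91; concatenated:

91Y91191Y9Y991Y91191119191Y91191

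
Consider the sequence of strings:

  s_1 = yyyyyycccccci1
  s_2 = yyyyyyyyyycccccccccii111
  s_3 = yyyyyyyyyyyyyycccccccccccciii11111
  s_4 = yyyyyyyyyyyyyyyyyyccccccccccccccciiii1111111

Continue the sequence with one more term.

yyyyyyyyyyyyyyyyyyyyyycccccccccccccccccciiiii111111111

Each string has the form y^{4n+2} c^{3n+3} i^{n} 1^{2n-1} (n = 1, 2, …).
For the next term, n = 5, so the run lengths are 22, 18, 5, 9.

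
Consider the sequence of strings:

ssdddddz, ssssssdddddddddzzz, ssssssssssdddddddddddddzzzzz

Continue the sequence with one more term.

ssssssssssssssdddddddddddddddddzzzzzzz

The n-th term is 4n-2 s's then 4n+1 d's then 2n-1 z's (n = 1, 2, …).
For the next term, n = 4, so the run lengths are 14, 17, 7.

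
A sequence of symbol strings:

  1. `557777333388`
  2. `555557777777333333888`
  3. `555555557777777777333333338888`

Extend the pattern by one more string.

Each string has the form 5^{3n-1} 7^{3n+1} 3^{2n+2} 8^{n+1} (n = 1, 2, …).
For the next term, n = 4, so the run lengths are 11, 13, 10, 5.

555555555557777777777777333333333388888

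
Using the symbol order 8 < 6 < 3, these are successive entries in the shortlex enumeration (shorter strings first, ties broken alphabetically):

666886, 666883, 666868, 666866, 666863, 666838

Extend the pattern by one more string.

Find the rightmost character of 666838 below 3, bump it to the next letter, and reset everything to its right to 8.

666836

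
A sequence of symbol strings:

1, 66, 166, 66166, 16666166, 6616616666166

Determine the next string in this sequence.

From term 3 onward, concatenate the second-to-last term with the last: 1·66 = 166, 66·166 = 66166, …
Continuing: 16666166 · 6616616666166 gives term 7.

166661666616616666166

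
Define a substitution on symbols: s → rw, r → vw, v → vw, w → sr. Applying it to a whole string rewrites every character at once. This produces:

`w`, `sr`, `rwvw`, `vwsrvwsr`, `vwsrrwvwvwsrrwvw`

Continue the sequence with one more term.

Rewriting the 16 symbols of vwsrrwvwvwsrrwvw one by one yields vw sr rw vw vw sr vw sr vw sr rw vw vw sr vw sr; concatenated:

vwsrrwvwvwsrvwsrvwsrrwvwvwsrvwsr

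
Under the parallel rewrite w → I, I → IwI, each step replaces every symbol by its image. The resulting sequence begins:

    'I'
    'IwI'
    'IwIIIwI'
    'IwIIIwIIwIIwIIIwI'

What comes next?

Rewriting the 17 symbols of IwIIIwIIwIIwIIIwI one by one yields IwI I IwI IwI IwI I IwI IwI I IwI IwI I IwI IwI IwI I IwI; concatenated:

IwIIIwIIwIIwIIIwIIwIIIwIIwIIIwIIwIIwIIIwI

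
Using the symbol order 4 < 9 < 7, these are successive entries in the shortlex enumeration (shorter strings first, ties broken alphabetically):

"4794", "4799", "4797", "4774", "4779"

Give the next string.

4777

Treat 4779 as a base-3 numeral over the given alphabet and add one, carrying through any trailing 7's.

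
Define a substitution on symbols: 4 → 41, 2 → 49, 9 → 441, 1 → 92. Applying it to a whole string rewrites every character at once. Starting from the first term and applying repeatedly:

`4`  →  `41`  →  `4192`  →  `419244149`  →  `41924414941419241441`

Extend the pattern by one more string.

4192441494141924144141924192441494192414192

Replace each of the 20 characters of 41924414941419241441 in place — 41 92 441 49 41 41 92 41 441 41 92 41 92 441 49 41 92 41 41 92 — and concatenate.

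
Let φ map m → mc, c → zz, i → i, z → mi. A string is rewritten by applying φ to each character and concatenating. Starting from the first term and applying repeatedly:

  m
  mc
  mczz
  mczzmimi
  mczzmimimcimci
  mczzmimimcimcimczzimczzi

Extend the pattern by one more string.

mczzmimimcimcimczzimczzimczzmimiimczzmimii

Replace each of the 24 characters of mczzmimimcimcimczzimczzi in place — mc zz mi mi mc i mc i mc zz i mc zz i mc zz mi mi i mc zz mi mi i — and concatenate.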